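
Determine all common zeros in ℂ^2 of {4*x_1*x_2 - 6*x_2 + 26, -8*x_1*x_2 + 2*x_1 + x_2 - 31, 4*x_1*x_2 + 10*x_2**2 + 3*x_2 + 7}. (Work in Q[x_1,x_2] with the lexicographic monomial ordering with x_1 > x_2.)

{(-5, 1)}

Compute a lex Gröbner basis by Buchberger's algorithm.
f_1 = 4*x_1*x_2 - 6*x_2 + 26, LT = x_1*x_2.
f_2 = -8*x_1*x_2 + 2*x_1 + x_2 - 31, LT = x_1*x_2.
f_3 = 4*x_1*x_2 + 10*x_2**2 + 3*x_2 + 7, LT = x_1*x_2.

S(f_1,f_2): lcm = x_1*x_2. S = 1/4*x_1 - 11/8*x_2 + 21/8.
  leading term x_1: no divisor's leading term divides it; move 1/4*x_1 to the remainder.
  leading term x_2: no divisor's leading term divides it; move -11/8*x_2 to the remainder.
  leading term 1: no divisor's leading term divides it; move 21/8 to the remainder.
  remainder 1/4*x_1 - 11/8*x_2 + 21/8 ≠ 0; add h_4 = 1/4*x_1 - 11/8*x_2 + 21/8 to the basis.

S(f_1,f_3): lcm = x_1*x_2. S = -5/2*x_2**2 - 9/4*x_2 + 19/4.
  leading term x_2**2: no divisor's leading term divides it; move -5/2*x_2**2 to the remainder.
  leading term x_2: no divisor's leading term divides it; move -9/4*x_2 to the remainder.
  leading term 1: no divisor's leading term divides it; move 19/4 to the remainder.
  remainder -5/2*x_2**2 - 9/4*x_2 + 19/4 ≠ 0; add h_5 = -5/2*x_2**2 - 9/4*x_2 + 19/4 to the basis.

S(f_1,h_4): lcm = x_1*x_2. S = 11/2*x_2**2 - 12*x_2 + 13/2.
  leading term x_2**2: subtract (-11/5)·h_5 from 11/2*x_2**2 - 12*x_2 + 13/2 → -339/20*x_2 + 339/20
  leading term x_2: no divisor's leading term divides it; move -339/20*x_2 to the remainder.
  leading term 1: no divisor's leading term divides it; move 339/20 to the remainder.
  remainder -339/20*x_2 + 339/20 ≠ 0; add h_6 = -339/20*x_2 + 339/20 to the basis.

The other S-polynomials (S(f_2,f_3), S(f_2,h_4), S(f_3,h_4), S(f_1,h_5), S(f_2,h_5), S(f_3,h_5), S(h_4,h_5), S(f_1,h_6), S(f_2,h_6), S(f_3,h_6), S(h_4,h_6), S(h_5,h_6)) all reduce to 0 modulo the current basis, so we have a Gröbner basis.
Inter-reduce: drop elements whose leading term is divisible by another's, tail-reduce, and make monic.
Reduced Gröbner basis: {x_1 + 5, x_2 - 1}.

From the last basis element, x_2 - 1 = 0, so x_2 takes values in {1}. Each choice, substituted upward through the basis, yields the corresponding point(s) of the solution set.
  x_2 = 1: the earlier basis element becomes x_1 + 5 = 0, giving x_1 = -5 — point (-5, 1).
Zero-dimensionality of the ideal guarantees finitely many solutions over ℂ.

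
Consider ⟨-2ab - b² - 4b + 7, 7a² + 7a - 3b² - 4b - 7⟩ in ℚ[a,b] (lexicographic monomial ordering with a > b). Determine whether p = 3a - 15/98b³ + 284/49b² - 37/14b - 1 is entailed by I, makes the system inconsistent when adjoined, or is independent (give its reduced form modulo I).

First compute the reduced Gröbner basis of I by Buchberger's algorithm.
f_1 = -2ab - b² - 4b + 7, LT = ab.
f_2 = 7a² + 7a - 3b² - 4b - 7, LT = a².

S(f_1,f_2): lcm = a²b. S = ½ab² + ab - 7/2a + 3/7b³ + 4/7b² + b.
  leading term ab²: subtract (-¼b)·f_1 from ½ab² + ab - 7/2a + 3/7b³ + 4/7b² + b → ab - 7/2a + 5/28b³ - 3/7b² + 11/4b
  leading term ab: subtract (-½)·f_1 from ab - 7/2a + 5/28b³ - 3/7b² + 11/4b → -7/2a + 5/28b³ - 13/14b² + ¾b + 7/2
  leading term a: no divisor's leading term divides it; move -7/2a to the remainder.
  leading term b³: no divisor's leading term divides it; move 5/28b³ to the remainder.
  leading term b²: no divisor's leading term divides it; move -13/14b² to the remainder.
  leading term b: no divisor's leading term divides it; move ¾b to the remainder.
  leading term 1: no divisor's leading term divides it; move 7/2 to the remainder.
  remainder -7/2a + 5/28b³ - 13/14b² + ¾b + 7/2 ≠ 0; add h_3 = -7/2a + 5/28b³ - 13/14b² + ¾b + 7/2 to the basis.

S(f_1,h_3): lcm = ab. S = 5/98b⁴ - 13/49b³ + 5/7b² + 3b - 7/2.
  leading term b⁴: no divisor's leading term divides it; move 5/98b⁴ to the remainder.
  leading term b³: no divisor's leading term divides it; move -13/49b³ to the remainder.
  leading term b²: no divisor's leading term divides it; move 5/7b² to the remainder.
  leading term b: no divisor's leading term divides it; move 3b to the remainder.
  leading term 1: no divisor's leading term divides it; move -7/2 to the remainder.
  remainder 5/98b⁴ - 13/49b³ + 5/7b² + 3b - 7/2 ≠ 0; add h_4 = 5/98b⁴ - 13/49b³ + 5/7b² + 3b - 7/2 to the basis.

S(f_2,h_3): lcm = a². S = 5/98ab³ - 13/49ab² + 3/14ab + 2a - 3/7b² - 4/7b - 1.
  leading term ab³: subtract (-5/196b²)·f_1 from 5/98ab³ - 13/49ab² + 3/14ab + 2a - 3/7b² - 4/7b - 1 → -13/49ab² + 3/14ab + 2a - 5/196b⁴ - 5/49b³ - ¼b² - 4/7b - 1
  leading term ab²: subtract (13/98b)·f_1 from -13/49ab² + 3/14ab + 2a - 5/196b⁴ - 5/49b³ - ¼b² - 4/7b - 1 → 3/14ab + 2a - 5/196b⁴ + 3/98b³ + 55/196b² - 3/2b - 1
  leading term ab: subtract (-3/28)·f_1 from 3/14ab + 2a - 5/196b⁴ + 3/98b³ + 55/196b² - 3/2b - 1 → 2a - 5/196b⁴ + 3/98b³ + 17/98b² - 27/14b - ¼
  leading term a: subtract (-4/7)·h_3 from 2a - 5/196b⁴ + 3/98b³ + 17/98b² - 27/14b - ¼ → -5/196b⁴ + 13/98b³ - 5/14b² - 3/2b + 7/4
  leading term b⁴: subtract (-½)·h_4 from -5/196b⁴ + 13/98b³ - 5/14b² - 3/2b + 7/4 → 0
  remainder 0.

S(f_1,h_4): lcm = ab⁴. S = 26/5ab³ - 14ab² - 294/5ab + 343/5a + ½b⁵ + 2b⁴ - 7/2b³.
  leading term ab³: subtract (-13/5b²)·f_1 from 26/5ab³ - 14ab² - 294/5ab + 343/5a + ½b⁵ + 2b⁴ - 7/2b³ → -14ab² - 294/5ab + 343/5a + ½b⁵ - ⅗b⁴ - 139/10b³ + 91/5b²
  leading term ab²: subtract (7b)·f_1 from -14ab² - 294/5ab + 343/5a + ½b⁵ - ⅗b⁴ - 139/10b³ + 91/5b² → -294/5ab + 343/5a + ½b⁵ - ⅗b⁴ - 69/10b³ + 231/5b² - 49b
  leading term ab: subtract (147/5)·f_1 from -294/5ab + 343/5a + ½b⁵ - ⅗b⁴ - 69/10b³ + 231/5b² - 49b → 343/5a + ½b⁵ - ⅗b⁴ - 69/10b³ + 378/5b² + 343/5b - 1029/5
  leading term a: subtract (-98/5)·h_3 from 343/5a + ½b⁵ - ⅗b⁴ - 69/10b³ + 378/5b² + 343/5b - 1029/5 → ½b⁵ - ⅗b⁴ - 17/5b³ + 287/5b² + 833/10b - 686/5
  leading term b⁵: subtract (49/5b)·h_4 from ½b⁵ - ⅗b⁴ - 17/5b³ + 287/5b² + 833/10b - 686/5 → 2b⁴ - 52/5b³ + 28b² + 588/5b - 686/5
  leading term b⁴: subtract (196/5)·h_4 from 2b⁴ - 52/5b³ + 28b² + 588/5b - 686/5 → 0
  remainder 0.

S(f_2,h_4): leading monomials are coprime, so the S-polynomial reduces to 0 (Buchberger's first criterion).
S(h_3,h_4): leading monomials are coprime, so the S-polynomial reduces to 0 (Buchberger's first criterion).
Every S-polynomial of the final basis reduces to 0, so we have a Gröbner basis.
Inter-reduce: drop elements whose leading term is divisible by another's, tail-reduce, and make monic.
Reduced Gröbner basis: {a - 5/98b³ + 13/49b² - 3/14b - 1, b⁴ - 26/5b³ + 14b² + 294/5b - 343/5}.
Label its elements g_1 = a - 5/98b³ + 13/49b² - 3/14b - 1, g_2 = b⁴ - 26/5b³ + 14b² + 294/5b - 343/5.

Reduce p = 3a - 15/98b³ + 284/49b² - 37/14b - 1 modulo G:
  leading term a: subtract (3)·g_1 from 3a - 15/98b³ + 284/49b² - 37/14b - 1 → 5b² - 2b + 2
  leading term b²: no divisor's leading term divides it; move 5b² to the remainder.
  leading term b: no divisor's leading term divides it; move -2b to the remainder.
  leading term 1: no divisor's leading term divides it; move 2 to the remainder.
  normal form = 5b² - 2b + 2.
The normal form is nonzero, so p ∉ I. Since p minus its normal form lies in I, I + (p) = I + (r) where r = 5b² - 2b + 2; decide whether this ideal is the whole ring.
Run Buchberger on G together with r (pairs among the g_i already reduce to 0 since G is a Gröbner basis):
g_1 = a - 5/98b³ + 13/49b² - 3/14b - 1, LT = a.
g_2 = b⁴ - 26/5b³ + 14b² + 294/5b - 343/5, LT = b⁴.
r = 5b² - 2b + 2, LT = b².

S(g_1,g_2): leading monomials are coprime, so the S-polynomial reduces to 0 (Buchberger's first criterion).
S(g_1,r): leading monomials are coprime, so the S-polynomial reduces to 0 (Buchberger's first criterion).
S(g_2,r): lcm = b⁴. S = -24/5b³ + 68/5b² + 294/5b - 343/5.
  leading term b³: subtract (-24/25b)·r from -24/5b³ + 68/5b² + 294/5b - 343/5 → 292/25b² + 1518/25b - 343/5
  leading term b²: subtract (292/125)·r from 292/25b² + 1518/25b - 343/5 → 8174/125b - 9159/125
  leading term b: no divisor's leading term divides it; move 8174/125b to the remainder.
  leading term 1: no divisor's leading term divides it; move -9159/125 to the remainder.
  remainder 8174/125b - 9159/125 ≠ 0; add m_4 = 8174/125b - 9159/125 to the basis.

S(g_1,m_4): leading monomials are coprime, so the S-polynomial reduces to 0 (Buchberger's first criterion).
S(g_2,m_4): lcm = b⁴. S = -166729/40870b³ + 14b² + 294/5b - 343/5.
  leading term b³: subtract (-166729/204350b)·r from -166729/40870b³ + 14b² + 294/5b - 343/5 → 1263721/102175b² + 6174619/102175b - 343/5
  leading term b²: subtract (1263721/510875)·r from 1263721/102175b² + 6174619/102175b - 343/5 → 33400537/510875b - 37573467/510875
  leading term b: subtract (33400537/33407138)·m_4 from 33400537/510875b - 37573467/510875 → -9680007/33407138
  leading term 1: no divisor's leading term divides it; move -9680007/33407138 to the remainder.
  remainder -9680007/33407138 ≠ 0; add m_5 = -9680007/33407138 to the basis.

S(r,m_4): lcm = b². S = 29447/40870b + ⅖.
  leading term b: subtract (736175/66814276)·m_4 from 29447/40870b + ⅖ → 80666725/66814276
  leading term 1: subtract (-25/6)·m_5 from 80666725/66814276 → 0
  remainder 0.

S(g_1,m_5): leading monomials are coprime, so the S-polynomial reduces to 0 (Buchberger's first criterion).
S(g_2,m_5): leading monomials are coprime, so the S-polynomial reduces to 0 (Buchberger's first criterion).
S(r,m_5): leading monomials are coprime, so the S-polynomial reduces to 0 (Buchberger's first criterion).
S(m_4,m_5): leading monomials are coprime, so the S-polynomial reduces to 0 (Buchberger's first criterion).
Every S-polynomial of the final basis reduces to 0, so we have a Gröbner basis.
Inter-reduce: drop elements whose leading term is divisible by another's, tail-reduce, and make monic.
Reduced Gröbner basis: {1}.
The reduced Gröbner basis of I + (p) is {1}: the ideal is the whole ring, so the enlarged system has no common solution — adjoining p is inconsistent.

Adjoining 3a - 15/98b³ + 284/49b² - 37/14b - 1 makes the ideal the whole ring: the system is inconsistent.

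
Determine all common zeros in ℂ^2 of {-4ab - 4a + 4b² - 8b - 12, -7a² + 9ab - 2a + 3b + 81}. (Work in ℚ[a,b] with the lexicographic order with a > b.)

Compute a lex Gröbner basis by Buchberger's algorithm.
f_1 = -4ab - 4a + 4b² - 8b - 12, LT = ab.
f_2 = -7a² + 9ab - 2a + 3b + 81, LT = a².

S(f_1,f_2): lcm = a²b. S = a² + 2/7ab² + 12/7ab + 3a + 3/7b² + 81/7b.
  reduce S modulo (f_1, f_2):
  remainder 2/7b³ + 18/7b² + 40/7b + 24/7 ≠ 0; add h_3 = 2/7b³ + 18/7b² + 40/7b + 24/7 to the basis.

The other S-polynomials (S(f_1,h_3), S(f_2,h_3)) all reduce to 0 modulo the current basis, so we have a Gröbner basis.
Inter-reduce: drop elements whose leading term is divisible by another's, tail-reduce, and make monic.
Reduced Gröbner basis: {a² + 11/7a - 9/7b² + 15/7b - 54/7, ab + a - b² + 2b + 3, b³ + 9b² + 20b + 12}.

Since the basis is lex-ordered, b³ + 9b² + 20b + 12 is univariate in b. Its roots are {-6, -2, -1}. Back-substituting each root into the other basis elements fixes the other coordinates.
  b = -6: the earlier basis elements become a² + 11/7a - 468/7 = 0; -5a - 45 = 0, giving a = -9 — point (-9, -6).
  b = -2: the earlier basis elements become a² + 11/7a - 120/7 = 0; -a - 5 = 0, giving a = -5 — point (-5, -2).
  b = -1: the earlier basis element becomes a² + 11/7a - 78/7 = 0, giving a = -11/14 + sqrt(2305)/14, -sqrt(2305)/14 - 11/14 — points (-11/14 + sqrt(2305)/14, -1), (-sqrt(2305)/14 - 11/14, -1).
Zero-dimensionality of the ideal guarantees finitely many solutions over ℂ.

{(-9, -6), (-5, -2), (-11/14 + sqrt(2305)/14, -1), (-sqrt(2305)/14 - 11/14, -1)}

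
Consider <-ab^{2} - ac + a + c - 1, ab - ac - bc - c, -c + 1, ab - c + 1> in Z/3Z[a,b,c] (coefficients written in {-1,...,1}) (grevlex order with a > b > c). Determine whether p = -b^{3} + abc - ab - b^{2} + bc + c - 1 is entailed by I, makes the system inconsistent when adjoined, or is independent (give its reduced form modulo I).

First compute the reduced Gröbner basis of I by Buchberger's algorithm.
f_1 = -ab^{2} - ac + a + c - 1, LT = ab^{2}.
f_2 = ab - ac - bc - c, LT = ab.
f_3 = -c + 1, LT = c.
f_4 = ab - c + 1, LT = ab.

S(f_1,f_2): lcm = ab^{2}. S = abc + b^{2}c + ac + bc - a - c + 1.
  leading term abc: subtract (c)·f_2 from abc + b^{2}c + ac + bc - a - c + 1 → b^{2}c + ac^{2} + bc^{2} + ac + bc + c^{2} - a - c + 1
  leading term b^{2}c: subtract (-b^{2})·f_3 from b^{2}c + ac^{2} + bc^{2} + ac + bc + c^{2} - a - c + 1 → ac^{2} + bc^{2} + b^{2} + ac + bc + c^{2} - a - c + 1
  leading term ac^{2}: subtract (-ac)·f_3 from ac^{2} + bc^{2} + b^{2} + ac + bc + c^{2} - a - c + 1 → bc^{2} + b^{2} - ac + bc + c^{2} - a - c + 1
  leading term bc^{2}: subtract (-bc)·f_3 from bc^{2} + b^{2} - ac + bc + c^{2} - a - c + 1 → b^{2} - ac - bc + c^{2} - a - c + 1
  leading term b^{2}: no divisor's leading term divides it; move b^{2} to the remainder.
  leading term ac: subtract (a)·f_3 from -ac - bc + c^{2} - a - c + 1 → -bc + c^{2} + a - c + 1
  leading term bc: subtract (b)·f_3 from -bc + c^{2} + a - c + 1 → c^{2} + a - b - c + 1
  leading term c^{2}: subtract (-c)·f_3 from c^{2} + a - b - c + 1 → a - b + 1
  leading term a: no divisor's leading term divides it; move a to the remainder.
  leading term b: no divisor's leading term divides it; move -b to the remainder.
  leading term 1: no divisor's leading term divides it; move 1 to the remainder.
  remainder b^{2} + a - b + 1 ≠ 0; add h_5 = b^{2} + a - b + 1 to the basis.

S(f_2,f_4): lcm = ab. S = -ac - bc - 1.
  leading term ac: subtract (a)·f_3 from -ac - bc - 1 → -bc - a - 1
  leading term bc: subtract (b)·f_3 from -bc - a - 1 → -a - b - 1
  leading term a: no divisor's leading term divides it; move -a to the remainder.
  leading term b: no divisor's leading term divides it; move -b to the remainder.
  leading term 1: no divisor's leading term divides it; move -1 to the remainder.
  remainder -a - b - 1 ≠ 0; add h_6 = -a - b - 1 to the basis.

The other S-polynomials (S(f_1,f_3), S(f_1,f_4), S(f_2,f_3), S(f_3,f_4), S(f_1,h_5), S(f_2,h_5), S(f_3,h_5), S(f_4,h_5), S(f_1,h_6), S(f_2,h_6), S(f_3,h_6), S(f_4,h_6), S(h_5,h_6)) all reduce to 0 modulo the current basis, so we have a Gröbner basis.
Inter-reduce: drop elements whose leading term is divisible by another's, tail-reduce, and make monic.
Reduced Gröbner basis: {b^{2} + b, a + b + 1, c - 1}.
Label its elements g_1 = b^{2} + b, g_2 = a + b + 1, g_3 = c - 1.

Reduce p = -b^{3} + abc - ab - b^{2} + bc + c - 1 modulo G:
  leading term b^{3}: subtract (-b)·g_1 from -b^{3} + abc - ab - b^{2} + bc + c - 1 → abc - ab + bc + c - 1
  leading term abc: subtract (bc)·g_2 from abc - ab + bc + c - 1 → -b^{2}c - ab + c - 1
  leading term b^{2}c: subtract (-c)·g_1 from -b^{2}c - ab + c - 1 → -ab + bc + c - 1
  leading term ab: subtract (-b)·g_2 from -ab + bc + c - 1 → b^{2} + bc + b + c - 1
  leading term b^{2}: subtract (1)·g_1 from b^{2} + bc + b + c - 1 → bc + c - 1
  leading term bc: subtract (b)·g_3 from bc + c - 1 → b + c - 1
  leading term b: no divisor's leading term divides it; move b to the remainder.
  leading term c: subtract (1)·g_3 from c - 1 → 0
  normal form = b.
The normal form is nonzero, so p ∉ I. Since p minus its normal form lies in I, I + (p) = I + (r) where r = b; decide whether this ideal is the whole ring.
Run Buchberger on G together with r (pairs among the g_i already reduce to 0 since G is a Gröbner basis):
g_1 = b^{2} + b, LT = b^{2}.
g_2 = a + b + 1, LT = a.
g_3 = c - 1, LT = c.
r = b, LT = b.

The S-polynomials (S(g_1,g_2), S(g_1,g_3), S(g_1,r), S(g_2,g_3), S(g_2,r), S(g_3,r)) all reduce to 0 modulo the current basis, so we have a Gröbner basis.
Inter-reduce: drop elements whose leading term is divisible by another's, tail-reduce, and make monic.
Reduced Gröbner basis: {a + 1, b, c - 1}.
The reduced Gröbner basis of I + (p) is {a + 1, b, c - 1} ≠ {1}, a proper ideal, so the enlarged system stays consistent: p is independent of I, with normal form b.

-b^{3} + abc - ab - b^{2} + bc + c - 1 is independent of I; its normal form modulo I is b.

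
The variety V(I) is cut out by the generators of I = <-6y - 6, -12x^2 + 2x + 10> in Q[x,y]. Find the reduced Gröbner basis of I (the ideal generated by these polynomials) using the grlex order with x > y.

G = {x^2 - 1/6x - 5/6, y + 1}

The reduced Gröbner basis is the canonical form of the ideal for this ordering.

f_1 = -6y - 6, LT = y.
f_2 = -12x^2 + 2x + 10, LT = x^2.

S(f_1,f_2): leading monomials are coprime, so the S-polynomial reduces to 0 (Buchberger's first criterion).
Every S-polynomial of the final basis reduces to 0, so we have a Gröbner basis.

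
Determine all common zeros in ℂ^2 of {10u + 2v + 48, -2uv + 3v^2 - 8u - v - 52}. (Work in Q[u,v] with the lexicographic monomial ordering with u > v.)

Compute a lex Gröbner basis by Buchberger's algorithm.
f_1 = 10u + 2v + 48, LT = u.
f_2 = -2uv - 8u + 3v^2 - v - 52, LT = uv.

S(f_1,f_2): lcm = uv. S = -4u + 17/10v^2 + 43/10v - 26.
  leading term u: subtract (-2/5)·f_1 from -4u + 17/10v^2 + 43/10v - 26 → 17/10v^2 + 51/10v - 34/5
  leading term v^2: no divisor's leading term divides it; move 17/10v^2 to the remainder.
  leading term v: no divisor's leading term divides it; move 51/10v to the remainder.
  leading term 1: no divisor's leading term divides it; move -34/5 to the remainder.
  remainder 17/10v^2 + 51/10v - 34/5 ≠ 0; add h_3 = 17/10v^2 + 51/10v - 34/5 to the basis.

S(f_1,h_3): leading monomials are coprime, so the S-polynomial reduces to 0 (Buchberger's first criterion).
S(f_2,h_3): lcm = uv^2. S = uv + 4u - 3/2v^3 + 1/2v^2 + 26v.
  leading term uv: subtract (1/10v)·f_1 from uv + 4u - 3/2v^3 + 1/2v^2 + 26v → 4u - 3/2v^3 + 3/10v^2 + 106/5v
  leading term u: subtract (2/5)·f_1 from 4u - 3/2v^3 + 3/10v^2 + 106/5v → -3/2v^3 + 3/10v^2 + 102/5v - 96/5
  leading term v^3: subtract (-15/17v)·h_3 from -3/2v^3 + 3/10v^2 + 102/5v - 96/5 → 24/5v^2 + 72/5v - 96/5
  leading term v^2: subtract (48/17)·h_3 from 24/5v^2 + 72/5v - 96/5 → 0
  remainder 0.

Every S-polynomial of the final basis reduces to 0, so we have a Gröbner basis.
Inter-reduce: drop elements whose leading term is divisible by another's, tail-reduce, and make monic.
Reduced Gröbner basis: {u + 1/5v + 24/5, v^2 + 3v - 4}.

A lex Gröbner basis eliminates variables successively. Here v^2 + 3v - 4 depends only on v, with roots {-4, 1}; lifting each root through the earlier basis elements recovers the full solutions.
  v = -4: the earlier basis element becomes u + 4 = 0, giving u = -4 — point (-4, -4).
  v = 1: the earlier basis element becomes u + 5 = 0, giving u = -5 — point (-5, 1).
Substituting each solution back into the original system confirms all equations vanish.
This is the nonlinear analogue of row-reducing a linear system.

{(-4, -4), (-5, 1)}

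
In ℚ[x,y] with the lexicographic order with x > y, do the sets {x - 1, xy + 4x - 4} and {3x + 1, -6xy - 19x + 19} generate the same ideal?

No, the ideals differ.

Equality of ideals is decidable: compute both reduced Gröbner bases (unique for the ordering) and check whether they agree.
Buchberger on the first generating set:
f_1 = x - 1, LT = x.
f_2 = xy + 4x - 4, LT = xy.

S(f_1,f_2): lcm = xy. S = -4x - y + 4.
  reduce S modulo (f_1, f_2):
  remainder -y ≠ 0; add g_3 = -y to the basis.

The other S-polynomials (S(f_1,g_3), S(f_2,g_3)) all reduce to 0 modulo the current basis, so we have a Gröbner basis.
Inter-reduce: drop elements whose leading term is divisible by another's, tail-reduce, and make monic.
Reduced Gröbner basis: {x - 1, y}.

Buchberger on the second generating set:
h_1 = 3x + 1, LT = x.
h_2 = -6xy - 19x + 19, LT = xy.

S(h_1,h_2): lcm = xy. S = -19/6x + ⅓y + 19/6.
  reduce S modulo (h_1, h_2):
  remainder ⅓y + 38/9 ≠ 0; add k_3 = ⅓y + 38/9 to the basis.

The other S-polynomials (S(h_1,k_3), S(h_2,k_3)) all reduce to 0 modulo the current basis, so we have a Gröbner basis.
Inter-reduce: drop elements whose leading term is divisible by another's, tail-reduce, and make monic.
Reduced Gröbner basis: {x + ⅓, y + 38/3}.

Since the reduced bases disagree, the two ideals are not the same.
The choice of monomial ordering does not affect the verdict — as long as both bases are computed under the same ordering, their equality decides ideal equality.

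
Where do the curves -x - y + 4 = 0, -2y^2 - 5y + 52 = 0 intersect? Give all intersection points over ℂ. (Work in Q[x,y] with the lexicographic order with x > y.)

{(21/2, -13/2), (0, 4)}

Compute a lex Gröbner basis by Buchberger's algorithm.
f_1 = -x - y + 4, LT = x.
f_2 = -2y^2 - 5y + 52, LT = y^2.

The S-polynomials (S(f_1,f_2)) all reduce to 0 modulo the current basis, so we have a Gröbner basis.
Inter-reduce: drop elements whose leading term is divisible by another's, tail-reduce, and make monic.
Reduced Gröbner basis: {x + y - 4, y^2 + 5/2y - 26}.

From the last basis element, y^2 + 5/2y - 26 = 0, so y takes values in {-13/2, 4}. Each choice, substituted upward through the basis, yields the corresponding point(s) of the solution set.
  y = -13/2: the earlier basis element becomes x - 21/2 = 0, giving x = 21/2 — point (21/2, -13/2).
  y = 4: the earlier basis element becomes x = 0, giving x = 0 — point (0, 4).
Each listed point satisfies every original equation (direct substitution).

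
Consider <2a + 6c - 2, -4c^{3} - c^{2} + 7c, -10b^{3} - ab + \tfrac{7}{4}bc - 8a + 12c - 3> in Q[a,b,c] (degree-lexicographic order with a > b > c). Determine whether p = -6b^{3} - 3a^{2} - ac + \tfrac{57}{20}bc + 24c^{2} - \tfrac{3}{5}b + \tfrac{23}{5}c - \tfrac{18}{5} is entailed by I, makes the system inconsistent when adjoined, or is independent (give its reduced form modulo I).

-6b^{3} - 3a^{2} - ac + \tfrac{57}{20}bc + 24c^{2} - \tfrac{3}{5}b + \tfrac{23}{5}c - \tfrac{18}{5} lies in I (it reduces to 0).

First compute the reduced Gröbner basis of I by Buchberger's algorithm.
f_1 = 2a + 6c - 2, LT = a.
f_2 = -4c^{3} - c^{2} + 7c, LT = c^{3}.
f_3 = -10b^{3} - ab + \tfrac{7}{4}bc - 8a + 12c - 3, LT = b^{3}.

The S-polynomials (S(f_1,f_2), S(f_1,f_3), S(f_2,f_3)) all reduce to 0 modulo the current basis, so we have a Gröbner basis.
Inter-reduce: drop elements whose leading term is divisible by another's, tail-reduce, and make monic.
Reduced Gröbner basis: {b^{3} - \tfrac{19}{40}bc + \tfrac{1}{10}b - \tfrac{18}{5}c + \tfrac{11}{10}, c^{3} + \tfrac{1}{4}c^{2} - \tfrac{7}{4}c, a + 3c - 1}.
Label its elements g_1 = b^{3} - \tfrac{19}{40}bc + \tfrac{1}{10}b - \tfrac{18}{5}c + \tfrac{11}{10}, g_2 = c^{3} + \tfrac{1}{4}c^{2} - \tfrac{7}{4}c, g_3 = a + 3c - 1.

Reduce p = -6b^{3} - 3a^{2} - ac + \tfrac{57}{20}bc + 24c^{2} - \tfrac{3}{5}b + \tfrac{23}{5}c - \tfrac{18}{5} modulo G:
  leading term b^{3}: subtract (-6)·g_1 from -6b^{3} - 3a^{2} - ac + \tfrac{57}{20}bc + 24c^{2} - \tfrac{3}{5}b + \tfrac{23}{5}c - \tfrac{18}{5} → -3a^{2} - ac + 24c^{2} - 17c + 3
  leading term a^{2}: subtract (-3a)·g_3 from -3a^{2} - ac + 24c^{2} - 17c + 3 → 8ac + 24c^{2} - 3a - 17c + 3
  leading term ac: subtract (8c)·g_3 from 8ac + 24c^{2} - 3a - 17c + 3 → -3a - 9c + 3
  leading term a: subtract (-3)·g_3 from -3a - 9c + 3 → 0
  normal form = 0.
Since the normal form is 0, p ∈ I.

The remainder on division by a Gröbner basis is unique — it is the normal form.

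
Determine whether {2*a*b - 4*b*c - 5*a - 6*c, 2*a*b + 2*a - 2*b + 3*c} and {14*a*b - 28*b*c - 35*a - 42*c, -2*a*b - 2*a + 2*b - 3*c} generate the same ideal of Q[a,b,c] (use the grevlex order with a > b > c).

For a fixed monomial order, each ideal has a unique reduced Gröbner basis; comparing bases decides equality.
Buchberger on the first generating set:
f_1 = 2*a*b - 4*b*c - 5*a - 6*c, LT = a*b.
f_2 = 2*a*b + 2*a - 2*b + 3*c, LT = a*b.

S(f_1,f_2): lcm = a*b. S = -2*b*c - 7/2*a + b - 9/2*c.
  leading term b*c: no divisor's leading term divides it; move -2*b*c to the remainder.
  leading term a: no divisor's leading term divides it; move -7/2*a to the remainder.
  leading term b: no divisor's leading term divides it; move b to the remainder.
  leading term c: no divisor's leading term divides it; move -9/2*c to the remainder.
  remainder -2*b*c - 7/2*a + b - 9/2*c ≠ 0; add g_3 = -2*b*c - 7/2*a + b - 9/2*c to the basis.

S(f_1,g_3): lcm = a*b*c. S = -2*b*c**2 - 7/4*a**2 + 1/2*a*b - 19/4*a*c - 3*c**2.
  leading term b*c**2: subtract (c)·g_3 from -2*b*c**2 - 7/4*a**2 + 1/2*a*b - 19/4*a*c - 3*c**2 → -7/4*a**2 + 1/2*a*b - 5/4*a*c - b*c + 3/2*c**2
  leading term a**2: no divisor's leading term divides it; move -7/4*a**2 to the remainder.
  leading term a*b: subtract (1/4)·f_1 from 1/2*a*b - 5/4*a*c - b*c + 3/2*c**2 → -5/4*a*c + 3/2*c**2 + 5/4*a + 3/2*c
  leading term a*c: no divisor's leading term divides it; move -5/4*a*c to the remainder.
  leading term c**2: no divisor's leading term divides it; move 3/2*c**2 to the remainder.
  leading term a: no divisor's leading term divides it; move 5/4*a to the remainder.
  leading term c: no divisor's leading term divides it; move 3/2*c to the remainder.
  remainder -7/4*a**2 - 5/4*a*c + 3/2*c**2 + 5/4*a + 3/2*c ≠ 0; add g_4 = -7/4*a**2 - 5/4*a*c + 3/2*c**2 + 5/4*a + 3/2*c to the basis.

The other S-polynomials (S(f_2,g_3), S(f_1,g_4), S(f_2,g_4), S(g_3,g_4)) all reduce to 0 modulo the current basis, so we have a Gröbner basis.
Inter-reduce: drop elements whose leading term is divisible by another's, tail-reduce, and make monic.
Reduced Gröbner basis: {a**2 + 5/7*a*c - 6/7*c**2 - 5/7*a - 6/7*c, a*b + a - b + 3/2*c, b*c + 7/4*a - 1/2*b + 9/4*c}.

Buchberger on the second generating set:
h_1 = 14*a*b - 28*b*c - 35*a - 42*c, LT = a*b.
h_2 = -2*a*b - 2*a + 2*b - 3*c, LT = a*b.

S(h_1,h_2): lcm = a*b. S = -2*b*c - 7/2*a + b - 9/2*c.
  leading term b*c: no divisor's leading term divides it; move -2*b*c to the remainder.
  leading term a: no divisor's leading term divides it; move -7/2*a to the remainder.
  leading term b: no divisor's leading term divides it; move b to the remainder.
  leading term c: no divisor's leading term divides it; move -9/2*c to the remainder.
  remainder -2*b*c - 7/2*a + b - 9/2*c ≠ 0; add k_3 = -2*b*c - 7/2*a + b - 9/2*c to the basis.

S(h_1,k_3): lcm = a*b*c. S = -2*b*c**2 - 7/4*a**2 + 1/2*a*b - 19/4*a*c - 3*c**2.
  leading term b*c**2: subtract (c)·k_3 from -2*b*c**2 - 7/4*a**2 + 1/2*a*b - 19/4*a*c - 3*c**2 → -7/4*a**2 + 1/2*a*b - 5/4*a*c - b*c + 3/2*c**2
  leading term a**2: no divisor's leading term divides it; move -7/4*a**2 to the remainder.
  leading term a*b: subtract (1/28)·h_1 from 1/2*a*b - 5/4*a*c - b*c + 3/2*c**2 → -5/4*a*c + 3/2*c**2 + 5/4*a + 3/2*c
  leading term a*c: no divisor's leading term divides it; move -5/4*a*c to the remainder.
  leading term c**2: no divisor's leading term divides it; move 3/2*c**2 to the remainder.
  leading term a: no divisor's leading term divides it; move 5/4*a to the remainder.
  leading term c: no divisor's leading term divides it; move 3/2*c to the remainder.
  remainder -7/4*a**2 - 5/4*a*c + 3/2*c**2 + 5/4*a + 3/2*c ≠ 0; add k_4 = -7/4*a**2 - 5/4*a*c + 3/2*c**2 + 5/4*a + 3/2*c to the basis.

The other S-polynomials (S(h_2,k_3), S(h_1,k_4), S(h_2,k_4), S(k_3,k_4)) all reduce to 0 modulo the current basis, so we have a Gröbner basis.
Inter-reduce: drop elements whose leading term is divisible by another's, tail-reduce, and make monic.
Reduced Gröbner basis: {a**2 + 5/7*a*c - 6/7*c**2 - 5/7*a - 6/7*c, a*b + a - b + 3/2*c, b*c + 7/4*a - 1/2*b + 9/4*c}.

The two bases agree; hence the ideals are identical.
The choice of monomial ordering does not affect the verdict — as long as both bases are computed under the same ordering, their equality decides ideal equality.

Yes, the ideals are equal.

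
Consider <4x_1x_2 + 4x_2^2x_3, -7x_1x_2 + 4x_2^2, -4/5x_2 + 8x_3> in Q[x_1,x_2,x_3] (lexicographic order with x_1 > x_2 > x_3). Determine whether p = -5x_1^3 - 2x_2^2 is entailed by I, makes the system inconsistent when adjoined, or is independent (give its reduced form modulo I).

First compute the reduced Gröbner basis of I by Buchberger's algorithm.
f_1 = 4x_1x_2 + 4x_2^2x_3, LT = x_1x_2.
f_2 = -7x_1x_2 + 4x_2^2, LT = x_1x_2.
f_3 = -4/5x_2 + 8x_3, LT = x_2.

S(f_1,f_2): lcm = x_1x_2. S = x_2^2x_3 + 4/7x_2^2.
  leading term x_2^2x_3: subtract (-5/4x_2x_3)·f_3 from x_2^2x_3 + 4/7x_2^2 → 4/7x_2^2 + 10x_2x_3^2
  leading term x_2^2: subtract (-5/7x_2)·f_3 from 4/7x_2^2 + 10x_2x_3^2 → 10x_2x_3^2 + 40/7x_2x_3
  leading term x_2x_3^2: subtract (-25/2x_3^2)·f_3 from 10x_2x_3^2 + 40/7x_2x_3 → 40/7x_2x_3 + 100x_3^3
  leading term x_2x_3: subtract (-50/7x_3)·f_3 from 40/7x_2x_3 + 100x_3^3 → 100x_3^3 + 400/7x_3^2
  leading term x_3^3: no divisor's leading term divides it; move 100x_3^3 to the remainder.
  leading term x_3^2: no divisor's leading term divides it; move 400/7x_3^2 to the remainder.
  remainder 100x_3^3 + 400/7x_3^2 ≠ 0; add h_4 = 100x_3^3 + 400/7x_3^2 to the basis.

S(f_1,f_3): lcm = x_1x_2. S = 10x_1x_3 + x_2^2x_3.
  leading term x_1x_3: no divisor's leading term divides it; move 10x_1x_3 to the remainder.
  leading term x_2^2x_3: subtract (-5/4x_2x_3)·f_3 from x_2^2x_3 → 10x_2x_3^2
  leading term x_2x_3^2: subtract (-25/2x_3^2)·f_3 from 10x_2x_3^2 → 100x_3^3
  leading term x_3^3: subtract (1)·h_4 from 100x_3^3 → -400/7x_3^2
  leading term x_3^2: no divisor's leading term divides it; move -400/7x_3^2 to the remainder.
  remainder 10x_1x_3 - 400/7x_3^2 ≠ 0; add h_5 = 10x_1x_3 - 400/7x_3^2 to the basis.

The other S-polynomials (S(f_2,f_3), S(f_1,h_4), S(f_2,h_4), S(f_3,h_4), S(f_1,h_5), S(f_2,h_5), S(f_3,h_5), S(h_4,h_5)) all reduce to 0 modulo the current basis, so we have a Gröbner basis.
Inter-reduce: drop elements whose leading term is divisible by another's, tail-reduce, and make monic.
Reduced Gröbner basis: {x_1x_3 - 40/7x_3^2, x_2 - 10x_3, x_3^3 + 4/7x_3^2}.
Label its elements g_1 = x_1x_3 - 40/7x_3^2, g_2 = x_2 - 10x_3, g_3 = x_3^3 + 4/7x_3^2.

Reduce p = -5x_1^3 - 2x_2^2 modulo G:
  leading term x_1^3: no divisor's leading term divides it; move -5x_1^3 to the remainder.
  leading term x_2^2: subtract (-2x_2)·g_2 from -2x_2^2 → -20x_2x_3
  leading term x_2x_3: subtract (-20x_3)·g_2 from -20x_2x_3 → -200x_3^2
  leading term x_3^2: no divisor's leading term divides it; move -200x_3^2 to the remainder.
  normal form = -5x_1^3 - 200x_3^2.
The normal form is nonzero, so p ∉ I. Since p minus its normal form lies in I, I + (p) = I + (r) where r = -5x_1^3 - 200x_3^2; decide whether this ideal is the whole ring.
Run Buchberger on G together with r (pairs among the g_i already reduce to 0 since G is a Gröbner basis):
g_1 = x_1x_3 - 40/7x_3^2, LT = x_1x_3.
g_2 = x_2 - 10x_3, LT = x_2.
g_3 = x_3^3 + 4/7x_3^2, LT = x_3^3.
r = -5x_1^3 - 200x_3^2, LT = x_1^3.

S(g_1,r): lcm = x_1^3x_3. S = -40/7x_1^2x_3^2 - 40x_3^3.
  leading term x_1^2x_3^2: subtract (-40/7x_1x_3)·g_1 from -40/7x_1^2x_3^2 - 40x_3^3 → -1600/49x_1x_3^3 - 40x_3^3
  leading term x_1x_3^3: subtract (-1600/49x_3^2)·g_1 from -1600/49x_1x_3^3 - 40x_3^3 → -64000/343x_3^4 - 40x_3^3
  leading term x_3^4: subtract (-64000/343x_3)·g_3 from -64000/343x_3^4 - 40x_3^3 → 159960/2401x_3^3
  leading term x_3^3: subtract (159960/2401)·g_3 from 159960/2401x_3^3 → -639840/16807x_3^2
  leading term x_3^2: no divisor's leading term divides it; move -639840/16807x_3^2 to the remainder.
  remainder -639840/16807x_3^2 ≠ 0; add m_5 = -639840/16807x_3^2 to the basis.

The other S-polynomials (S(g_1,g_2), S(g_1,g_3), S(g_2,g_3), S(g_2,r), S(g_3,r), S(g_1,m_5), S(g_2,m_5), S(g_3,m_5), S(r,m_5)) all reduce to 0 modulo the current basis, so we have a Gröbner basis.
Inter-reduce: drop elements whose leading term is divisible by another's, tail-reduce, and make monic.
Reduced Gröbner basis: {x_1^3, x_1x_3, x_2 - 10x_3, x_3^2}.
The reduced Gröbner basis of I + (p) is {x_1^3, x_1x_3, x_2 - 10x_3, x_3^2} ≠ {1}, a proper ideal, so the enlarged system stays consistent: p is independent of I, with normal form -5x_1^3 - 200x_3^2.

-5x_1^3 - 2x_2^2 is independent of I; its normal form modulo I is -5x_1^3 - 200x_3^2.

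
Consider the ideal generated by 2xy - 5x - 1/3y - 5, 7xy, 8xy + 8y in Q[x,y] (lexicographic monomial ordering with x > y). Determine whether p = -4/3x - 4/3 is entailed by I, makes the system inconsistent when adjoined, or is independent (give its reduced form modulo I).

First compute the reduced Gröbner basis of I by Buchberger's algorithm.
f_1 = 2xy - 5x - 1/3y - 5, LT = xy.
f_2 = 7xy, LT = xy.
f_3 = 8xy + 8y, LT = xy.

S(f_1,f_2): lcm = xy. S = -5/2x - 1/6y - 5/2.
  reduce S modulo (f_1, f_2, f_3):
  remainder -5/2x - 1/6y - 5/2 ≠ 0; add h_4 = -5/2x - 1/6y - 5/2 to the basis.

S(f_1,f_3): lcm = xy. S = -5/2x - 7/6y - 5/2.
  reduce S modulo (f_1, f_2, f_3, h_4):
  remainder -y ≠ 0; add h_5 = -y to the basis.

The other S-polynomials (S(f_2,f_3), S(f_1,h_4), S(f_2,h_4), S(f_3,h_4), S(f_1,h_5), S(f_2,h_5), S(f_3,h_5), S(h_4,h_5)) all reduce to 0 modulo the current basis, so we have a Gröbner basis.
Inter-reduce: drop elements whose leading term is divisible by another's, tail-reduce, and make monic.
Reduced Gröbner basis: {x + 1, y}.
Label its elements g_1 = x + 1, g_2 = y.

Reduce p = -4/3x - 4/3 modulo G:
  leading term x: subtract (-4/3)·g_1 from -4/3x - 4/3 → 0
  normal form = 0.
Since the normal form is 0, p ∈ I.

-4/3x - 4/3 lies in I (it reduces to 0).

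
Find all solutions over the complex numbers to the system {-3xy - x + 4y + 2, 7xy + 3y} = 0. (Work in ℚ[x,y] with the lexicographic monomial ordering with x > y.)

{(-3/7, -17/37), (2, 0)}

Compute a lex Gröbner basis by Buchberger's algorithm.
f_1 = -3xy - x + 4y + 2, LT = xy.
f_2 = 7xy + 3y, LT = xy.

S(f_1,f_2): lcm = xy. S = ⅓x - 37/21y - ⅔.
  leading term x: no divisor's leading term divides it; move ⅓x to the remainder.
  leading term y: no divisor's leading term divides it; move -37/21y to the remainder.
  leading term 1: no divisor's leading term divides it; move -⅔ to the remainder.
  remainder ⅓x - 37/21y - ⅔ ≠ 0; add h_3 = ⅓x - 37/21y - ⅔ to the basis.

S(f_1,h_3): lcm = xy. S = ⅓x + 37/7y² + ⅔y - ⅔.
  leading term x: subtract (1)·h_3 from ⅓x + 37/7y² + ⅔y - ⅔ → 37/7y² + 17/7y
  leading term y²: no divisor's leading term divides it; move 37/7y² to the remainder.
  leading term y: no divisor's leading term divides it; move 17/7y to the remainder.
  remainder 37/7y² + 17/7y ≠ 0; add h_4 = 37/7y² + 17/7y to the basis.

The other S-polynomials (S(f_2,h_3), S(f_1,h_4), S(f_2,h_4), S(h_3,h_4)) all reduce to 0 modulo the current basis, so we have a Gröbner basis.
Inter-reduce: drop elements whose leading term is divisible by another's, tail-reduce, and make monic.
Reduced Gröbner basis: {x - 37/7y - 2, y² + 17/37y}.

Since the basis is lex-ordered, y² + 17/37y is univariate in y. Its roots are {-17/37, 0}. Back-substituting each root into the other basis elements fixes the other coordinates.
  y = -17/37: the earlier basis element becomes x + 3/7 = 0, giving x = -3/7 — point (-3/7, -17/37).
  y = 0: the earlier basis element becomes x - 2 = 0, giving x = 2 — point (2, 0).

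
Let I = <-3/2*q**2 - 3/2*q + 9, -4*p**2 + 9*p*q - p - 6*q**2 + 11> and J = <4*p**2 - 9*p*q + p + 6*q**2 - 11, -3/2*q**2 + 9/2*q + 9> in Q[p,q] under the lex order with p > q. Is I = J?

No, the ideals differ.

Equality of ideals is decidable: compute both reduced Gröbner bases (unique for the ordering) and check whether they agree.
Buchberger on the first generating set:
f_1 = -3/2*q**2 - 3/2*q + 9, LT = q**2.
f_2 = -4*p**2 + 9*p*q - p - 6*q**2 + 11, LT = p**2.

S(f_1,f_2): leading monomials are coprime, so the S-polynomial reduces to 0 (Buchberger's first criterion).
Every S-polynomial of the final basis reduces to 0, so we have a Gröbner basis.
Inter-reduce: drop elements whose leading term is divisible by another's, tail-reduce, and make monic.
Reduced Gröbner basis: {p**2 - 9/4*p*q + 1/4*p - 3/2*q + 25/4, q**2 + q - 6}.

Buchberger on the second generating set:
h_1 = 4*p**2 - 9*p*q + p + 6*q**2 - 11, LT = p**2.
h_2 = -3/2*q**2 + 9/2*q + 9, LT = q**2.

S(h_1,h_2): leading monomials are coprime, so the S-polynomial reduces to 0 (Buchberger's first criterion).
Every S-polynomial of the final basis reduces to 0, so we have a Gröbner basis.
Inter-reduce: drop elements whose leading term is divisible by another's, tail-reduce, and make monic.
Reduced Gröbner basis: {p**2 - 9/4*p*q + 1/4*p + 9/2*q + 25/4, q**2 - 3*q - 6}.

The bases are distinct; the ideals are different.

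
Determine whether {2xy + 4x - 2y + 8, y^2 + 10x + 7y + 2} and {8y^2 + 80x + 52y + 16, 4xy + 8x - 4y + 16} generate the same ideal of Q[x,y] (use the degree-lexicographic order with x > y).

No, the ideals differ.

Equality of ideals is decidable: compute both reduced Gröbner bases (unique for the ordering) and check whether they agree.
Buchberger on the first generating set:
f_1 = 2xy + 4x - 2y + 8, LT = xy.
f_2 = y^2 + 10x + 7y + 2, LT = y^2.

S(f_1,f_2): lcm = xy^2. S = -10x^2 - 5xy - y^2 - 2x + 4y.
  leading term x^2: no divisor's leading term divides it; move -10x^2 to the remainder.
  leading term xy: subtract (-5/2)·f_1 from -5xy - y^2 - 2x + 4y → -y^2 + 8x - y + 20
  leading term y^2: subtract (-1)·f_2 from -y^2 + 8x - y + 20 → 18x + 6y + 22
  leading term x: no divisor's leading term divides it; move 18x to the remainder.
  leading term y: no divisor's leading term divides it; move 6y to the remainder.
  leading term 1: no divisor's leading term divides it; move 22 to the remainder.
  remainder -10x^2 + 18x + 6y + 22 ≠ 0; add g_3 = -10x^2 + 18x + 6y + 22 to the basis.

The other S-polynomials (S(f_1,g_3), S(f_2,g_3)) all reduce to 0 modulo the current basis, so we have a Gröbner basis.
Inter-reduce: drop elements whose leading term is divisible by another's, tail-reduce, and make monic.
Reduced Gröbner basis: {x^2 - 9/5x - 3/5y - 11/5, xy + 2x - y + 4, y^2 + 10x + 7y + 2}.

Buchberger on the second generating set:
h_1 = 8y^2 + 80x + 52y + 16, LT = y^2.
h_2 = 4xy + 8x - 4y + 16, LT = xy.

S(h_1,h_2): lcm = xy^2. S = 10x^2 + 9/2xy + y^2 + 2x - 4y.
  leading term x^2: no divisor's leading term divides it; move 10x^2 to the remainder.
  leading term xy: subtract (9/8)·h_2 from 9/2xy + y^2 + 2x - 4y → y^2 - 7x + 1/2y - 18
  leading term y^2: subtract (1/8)·h_1 from y^2 - 7x + 1/2y - 18 → -17x - 6y - 20
  leading term x: no divisor's leading term divides it; move -17x to the remainder.
  leading term y: no divisor's leading term divides it; move -6y to the remainder.
  leading term 1: no divisor's leading term divides it; move -20 to the remainder.
  remainder 10x^2 - 17x - 6y - 20 ≠ 0; add k_3 = 10x^2 - 17x - 6y - 20 to the basis.

The other S-polynomials (S(h_1,k_3), S(h_2,k_3)) all reduce to 0 modulo the current basis, so we have a Gröbner basis.
Inter-reduce: drop elements whose leading term is divisible by another's, tail-reduce, and make monic.
Reduced Gröbner basis: {x^2 - 17/10x - 3/5y - 2, xy + 2x - y + 4, y^2 + 10x + 13/2y + 2}.

Since the reduced bases disagree, the two ideals are not the same.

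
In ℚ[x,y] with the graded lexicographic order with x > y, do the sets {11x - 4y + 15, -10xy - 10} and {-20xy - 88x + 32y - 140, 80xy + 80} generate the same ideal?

Yes, the ideals are equal.

For a fixed monomial order, each ideal has a unique reduced Gröbner basis; comparing bases decides equality.
Buchberger on the first generating set:
f_1 = 11x - 4y + 15, LT = x.
f_2 = -10xy - 10, LT = xy.

S(f_1,f_2): lcm = xy. S = -4/11y² + 15/11y - 1.
  leading term y²: no divisor's leading term divides it; move -4/11y² to the remainder.
  leading term y: no divisor's leading term divides it; move 15/11y to the remainder.
  leading term 1: no divisor's leading term divides it; move -1 to the remainder.
  remainder -4/11y² + 15/11y - 1 ≠ 0; add g_3 = -4/11y² + 15/11y - 1 to the basis.

The other S-polynomials (S(f_1,g_3), S(f_2,g_3)) all reduce to 0 modulo the current basis, so we have a Gröbner basis.
Inter-reduce: drop elements whose leading term is divisible by another's, tail-reduce, and make monic.
Reduced Gröbner basis: {y² - 15/4y + 11/4, x - 4/11y + 15/11}.

Buchberger on the second generating set:
h_1 = -20xy - 88x + 32y - 140, LT = xy.
h_2 = 80xy + 80, LT = xy.

S(h_1,h_2): lcm = xy. S = 22/5x - 8/5y + 6.
  leading term x: no divisor's leading term divides it; move 22/5x to the remainder.
  leading term y: no divisor's leading term divides it; move -8/5y to the remainder.
  leading term 1: no divisor's leading term divides it; move 6 to the remainder.
  remainder 22/5x - 8/5y + 6 ≠ 0; add k_3 = 22/5x - 8/5y + 6 to the basis.

S(h_1,k_3): lcm = xy. S = 4/11y² + 22/5x - 163/55y + 7.
  leading term y²: no divisor's leading term divides it; move 4/11y² to the remainder.
  leading term x: subtract (1)·k_3 from 22/5x - 163/55y + 7 → -15/11y + 1
  leading term y: no divisor's leading term divides it; move -15/11y to the remainder.
  leading term 1: no divisor's leading term divides it; move 1 to the remainder.
  remainder 4/11y² - 15/11y + 1 ≠ 0; add k_4 = 4/11y² - 15/11y + 1 to the basis.

The other S-polynomials (S(h_2,k_3), S(h_1,k_4), S(h_2,k_4), S(k_3,k_4)) all reduce to 0 modulo the current basis, so we have a Gröbner basis.
Inter-reduce: drop elements whose leading term is divisible by another's, tail-reduce, and make monic.
Reduced Gröbner basis: {y² - 15/4y + 11/4, x - 4/11y + 15/11}.

Same reduced basis, so the two generating sets span the same ideal.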